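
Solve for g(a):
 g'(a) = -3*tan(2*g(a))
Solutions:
 g(a) = -asin(C1*exp(-6*a))/2 + pi/2
 g(a) = asin(C1*exp(-6*a))/2


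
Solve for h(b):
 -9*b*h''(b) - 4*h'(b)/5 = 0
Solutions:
 h(b) = C1 + C2*b^(41/45)


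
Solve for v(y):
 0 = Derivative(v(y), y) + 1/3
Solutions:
 v(y) = C1 - y/3


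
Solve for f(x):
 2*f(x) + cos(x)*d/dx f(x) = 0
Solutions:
 f(x) = C1*(sin(x) - 1)/(sin(x) + 1)


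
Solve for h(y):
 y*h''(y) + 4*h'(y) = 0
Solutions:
 h(y) = C1 + C2/y^3


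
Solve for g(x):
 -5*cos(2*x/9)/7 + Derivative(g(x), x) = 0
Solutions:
 g(x) = C1 + 45*sin(2*x/9)/14


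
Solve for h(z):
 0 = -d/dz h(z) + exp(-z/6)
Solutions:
 h(z) = C1 - 6*exp(-z/6)


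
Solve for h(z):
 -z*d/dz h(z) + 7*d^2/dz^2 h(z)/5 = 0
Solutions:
 h(z) = C1 + C2*erfi(sqrt(70)*z/14)


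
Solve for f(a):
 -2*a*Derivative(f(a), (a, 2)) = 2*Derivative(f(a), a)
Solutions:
 f(a) = C1 + C2*log(a)


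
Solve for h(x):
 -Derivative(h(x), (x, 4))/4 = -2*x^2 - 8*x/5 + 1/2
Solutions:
 h(x) = C1 + C2*x + C3*x^2 + C4*x^3 + x^6/45 + 4*x^5/75 - x^4/12


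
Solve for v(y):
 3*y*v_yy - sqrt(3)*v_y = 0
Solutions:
 v(y) = C1 + C2*y^(sqrt(3)/3 + 1)


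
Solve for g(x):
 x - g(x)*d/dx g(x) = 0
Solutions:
 g(x) = -sqrt(C1 + x^2)
 g(x) = sqrt(C1 + x^2)


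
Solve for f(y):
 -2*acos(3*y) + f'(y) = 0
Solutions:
 f(y) = C1 + 2*y*acos(3*y) - 2*sqrt(1 - 9*y^2)/3


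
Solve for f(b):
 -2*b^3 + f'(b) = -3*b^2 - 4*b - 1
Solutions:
 f(b) = C1 + b^4/2 - b^3 - 2*b^2 - b


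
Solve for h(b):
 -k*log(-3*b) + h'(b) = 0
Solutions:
 h(b) = C1 + b*k*log(-b) + b*k*(-1 + log(3))


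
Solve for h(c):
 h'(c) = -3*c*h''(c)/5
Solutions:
 h(c) = C1 + C2/c^(2/3)


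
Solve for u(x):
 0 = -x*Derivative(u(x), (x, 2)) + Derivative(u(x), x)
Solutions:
 u(x) = C1 + C2*x^2


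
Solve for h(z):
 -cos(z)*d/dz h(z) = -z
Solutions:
 h(z) = C1 + Integral(z/cos(z), z)


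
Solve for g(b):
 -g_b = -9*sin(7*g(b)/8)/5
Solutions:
 -9*b/5 + 4*log(cos(7*g(b)/8) - 1)/7 - 4*log(cos(7*g(b)/8) + 1)/7 = C1


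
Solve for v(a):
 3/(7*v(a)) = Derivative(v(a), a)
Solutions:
 v(a) = -sqrt(C1 + 42*a)/7
 v(a) = sqrt(C1 + 42*a)/7


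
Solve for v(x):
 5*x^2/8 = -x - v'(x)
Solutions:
 v(x) = C1 - 5*x^3/24 - x^2/2


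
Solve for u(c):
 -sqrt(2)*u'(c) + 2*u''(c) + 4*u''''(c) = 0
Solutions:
 u(c) = C1 + C2*exp(2^(1/6)*3^(1/3)*c*(-(9 + sqrt(93))^(1/3) + 2^(2/3)*3^(1/3)/(9 + sqrt(93))^(1/3))/12)*sin(6^(1/6)*c*(3*2^(2/3)/(9 + sqrt(93))^(1/3) + 3^(2/3)*(9 + sqrt(93))^(1/3))/12) + C3*exp(2^(1/6)*3^(1/3)*c*(-(9 + sqrt(93))^(1/3) + 2^(2/3)*3^(1/3)/(9 + sqrt(93))^(1/3))/12)*cos(6^(1/6)*c*(3*2^(2/3)/(9 + sqrt(93))^(1/3) + 3^(2/3)*(9 + sqrt(93))^(1/3))/12) + C4*exp(-2^(1/6)*3^(1/3)*c*(-(9 + sqrt(93))^(1/3) + 2^(2/3)*3^(1/3)/(9 + sqrt(93))^(1/3))/6)


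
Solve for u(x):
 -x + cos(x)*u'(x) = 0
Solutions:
 u(x) = C1 + Integral(x/cos(x), x)


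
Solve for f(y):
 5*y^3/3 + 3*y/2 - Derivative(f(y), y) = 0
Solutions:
 f(y) = C1 + 5*y^4/12 + 3*y^2/4


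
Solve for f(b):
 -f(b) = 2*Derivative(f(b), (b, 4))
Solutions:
 f(b) = (C1*sin(2^(1/4)*b/2) + C2*cos(2^(1/4)*b/2))*exp(-2^(1/4)*b/2) + (C3*sin(2^(1/4)*b/2) + C4*cos(2^(1/4)*b/2))*exp(2^(1/4)*b/2)


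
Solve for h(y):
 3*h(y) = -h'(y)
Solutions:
 h(y) = C1*exp(-3*y)


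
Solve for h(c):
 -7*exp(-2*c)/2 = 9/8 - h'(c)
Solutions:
 h(c) = C1 + 9*c/8 - 7*exp(-2*c)/4


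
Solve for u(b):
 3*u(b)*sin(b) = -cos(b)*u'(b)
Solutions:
 u(b) = C1*cos(b)^3


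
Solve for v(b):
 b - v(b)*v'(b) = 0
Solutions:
 v(b) = -sqrt(C1 + b^2)
 v(b) = sqrt(C1 + b^2)


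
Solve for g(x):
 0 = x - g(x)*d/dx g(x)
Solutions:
 g(x) = -sqrt(C1 + x^2)
 g(x) = sqrt(C1 + x^2)


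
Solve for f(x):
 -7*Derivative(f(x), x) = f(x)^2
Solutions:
 f(x) = 7/(C1 + x)


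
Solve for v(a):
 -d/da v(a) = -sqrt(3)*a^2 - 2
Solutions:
 v(a) = C1 + sqrt(3)*a^3/3 + 2*a


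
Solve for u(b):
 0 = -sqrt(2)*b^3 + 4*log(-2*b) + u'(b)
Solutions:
 u(b) = C1 + sqrt(2)*b^4/4 - 4*b*log(-b) + 4*b*(1 - log(2))


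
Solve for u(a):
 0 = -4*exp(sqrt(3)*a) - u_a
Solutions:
 u(a) = C1 - 4*sqrt(3)*exp(sqrt(3)*a)/3


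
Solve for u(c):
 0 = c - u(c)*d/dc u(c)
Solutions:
 u(c) = -sqrt(C1 + c^2)
 u(c) = sqrt(C1 + c^2)


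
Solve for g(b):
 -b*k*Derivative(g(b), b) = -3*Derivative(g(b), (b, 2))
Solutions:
 g(b) = Piecewise((-sqrt(6)*sqrt(pi)*C1*erf(sqrt(6)*b*sqrt(-k)/6)/(2*sqrt(-k)) - C2, (k > 0) | (k < 0)), (-C1*b - C2, True))


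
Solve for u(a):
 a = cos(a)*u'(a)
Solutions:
 u(a) = C1 + Integral(a/cos(a), a)


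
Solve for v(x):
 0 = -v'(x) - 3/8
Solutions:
 v(x) = C1 - 3*x/8


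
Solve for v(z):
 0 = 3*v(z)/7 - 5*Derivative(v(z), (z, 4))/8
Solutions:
 v(z) = C1*exp(-24^(1/4)*35^(3/4)*z/35) + C2*exp(24^(1/4)*35^(3/4)*z/35) + C3*sin(24^(1/4)*35^(3/4)*z/35) + C4*cos(24^(1/4)*35^(3/4)*z/35)


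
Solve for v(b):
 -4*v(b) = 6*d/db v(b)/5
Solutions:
 v(b) = C1*exp(-10*b/3)


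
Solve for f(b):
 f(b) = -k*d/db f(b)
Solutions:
 f(b) = C1*exp(-b/k)


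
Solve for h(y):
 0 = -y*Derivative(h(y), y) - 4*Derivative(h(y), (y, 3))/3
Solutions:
 h(y) = C1 + Integral(C2*airyai(-6^(1/3)*y/2) + C3*airybi(-6^(1/3)*y/2), y)


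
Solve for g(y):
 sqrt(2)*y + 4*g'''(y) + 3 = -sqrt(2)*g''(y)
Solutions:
 g(y) = C1 + C2*y + C3*exp(-sqrt(2)*y/4) - y^3/6 + sqrt(2)*y^2/4


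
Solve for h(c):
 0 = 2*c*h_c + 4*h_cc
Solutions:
 h(c) = C1 + C2*erf(c/2)


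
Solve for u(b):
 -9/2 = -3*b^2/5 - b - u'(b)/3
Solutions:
 u(b) = C1 - 3*b^3/5 - 3*b^2/2 + 27*b/2


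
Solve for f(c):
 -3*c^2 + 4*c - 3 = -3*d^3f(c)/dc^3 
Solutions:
 f(c) = C1 + C2*c + C3*c^2 + c^5/60 - c^4/18 + c^3/6


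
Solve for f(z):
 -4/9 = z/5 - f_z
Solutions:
 f(z) = C1 + z^2/10 + 4*z/9


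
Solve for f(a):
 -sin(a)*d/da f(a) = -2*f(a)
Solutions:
 f(a) = C1*(cos(a) - 1)/(cos(a) + 1)


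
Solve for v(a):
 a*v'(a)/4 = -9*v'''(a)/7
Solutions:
 v(a) = C1 + Integral(C2*airyai(-42^(1/3)*a/6) + C3*airybi(-42^(1/3)*a/6), a)


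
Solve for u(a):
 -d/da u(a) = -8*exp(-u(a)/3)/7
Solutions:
 u(a) = 3*log(C1 + 8*a/21)


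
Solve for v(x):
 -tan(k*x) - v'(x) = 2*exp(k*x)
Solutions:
 v(x) = C1 - 2*Piecewise((exp(k*x)/k, Ne(k, 0)), (x, True)) - Piecewise((-log(cos(k*x))/k, Ne(k, 0)), (0, True))


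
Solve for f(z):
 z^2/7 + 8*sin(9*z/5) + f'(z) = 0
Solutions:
 f(z) = C1 - z^3/21 + 40*cos(9*z/5)/9


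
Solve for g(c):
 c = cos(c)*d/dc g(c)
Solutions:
 g(c) = C1 + Integral(c/cos(c), c)


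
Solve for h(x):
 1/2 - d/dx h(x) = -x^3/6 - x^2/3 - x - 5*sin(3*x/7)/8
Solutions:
 h(x) = C1 + x^4/24 + x^3/9 + x^2/2 + x/2 - 35*cos(3*x/7)/24


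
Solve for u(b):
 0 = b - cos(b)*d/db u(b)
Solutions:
 u(b) = C1 + Integral(b/cos(b), b)


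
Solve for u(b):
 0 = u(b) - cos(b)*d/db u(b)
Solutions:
 u(b) = C1*sqrt(sin(b) + 1)/sqrt(sin(b) - 1)


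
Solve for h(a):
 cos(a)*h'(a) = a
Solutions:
 h(a) = C1 + Integral(a/cos(a), a)


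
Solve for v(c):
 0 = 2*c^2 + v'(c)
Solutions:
 v(c) = C1 - 2*c^3/3


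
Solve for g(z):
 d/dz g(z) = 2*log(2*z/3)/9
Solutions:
 g(z) = C1 + 2*z*log(z)/9 - 2*z*log(3)/9 - 2*z/9 + 2*z*log(2)/9


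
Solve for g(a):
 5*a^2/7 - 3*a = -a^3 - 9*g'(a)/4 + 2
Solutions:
 g(a) = C1 - a^4/9 - 20*a^3/189 + 2*a^2/3 + 8*a/9


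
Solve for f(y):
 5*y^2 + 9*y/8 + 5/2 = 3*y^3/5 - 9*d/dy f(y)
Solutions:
 f(y) = C1 + y^4/60 - 5*y^3/27 - y^2/16 - 5*y/18


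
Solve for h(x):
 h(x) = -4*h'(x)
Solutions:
 h(x) = C1*exp(-x/4)


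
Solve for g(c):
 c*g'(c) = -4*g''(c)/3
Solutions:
 g(c) = C1 + C2*erf(sqrt(6)*c/4)


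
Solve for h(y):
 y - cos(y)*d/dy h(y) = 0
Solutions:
 h(y) = C1 + Integral(y/cos(y), y)


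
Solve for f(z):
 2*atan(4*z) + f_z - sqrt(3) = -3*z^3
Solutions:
 f(z) = C1 - 3*z^4/4 - 2*z*atan(4*z) + sqrt(3)*z + log(16*z^2 + 1)/4


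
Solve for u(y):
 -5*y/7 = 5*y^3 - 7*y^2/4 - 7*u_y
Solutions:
 u(y) = C1 + 5*y^4/28 - y^3/12 + 5*y^2/98


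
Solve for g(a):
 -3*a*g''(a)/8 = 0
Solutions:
 g(a) = C1 + C2*a


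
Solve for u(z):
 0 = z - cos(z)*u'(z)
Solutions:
 u(z) = C1 + Integral(z/cos(z), z)


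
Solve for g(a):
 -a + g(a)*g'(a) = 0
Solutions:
 g(a) = -sqrt(C1 + a^2)
 g(a) = sqrt(C1 + a^2)


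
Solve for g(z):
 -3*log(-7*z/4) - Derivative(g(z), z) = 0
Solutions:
 g(z) = C1 - 3*z*log(-z) + 3*z*(-log(7) + 1 + 2*log(2))


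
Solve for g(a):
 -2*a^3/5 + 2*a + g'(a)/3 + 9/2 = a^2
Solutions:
 g(a) = C1 + 3*a^4/10 + a^3 - 3*a^2 - 27*a/2


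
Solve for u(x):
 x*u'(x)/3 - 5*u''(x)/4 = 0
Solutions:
 u(x) = C1 + C2*erfi(sqrt(30)*x/15)


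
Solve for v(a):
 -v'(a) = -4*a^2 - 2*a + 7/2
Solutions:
 v(a) = C1 + 4*a^3/3 + a^2 - 7*a/2


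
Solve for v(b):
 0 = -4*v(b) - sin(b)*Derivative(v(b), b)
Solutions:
 v(b) = C1*(cos(b)^2 + 2*cos(b) + 1)/(cos(b)^2 - 2*cos(b) + 1)


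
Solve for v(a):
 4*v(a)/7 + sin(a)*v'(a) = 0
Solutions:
 v(a) = C1*(cos(a) + 1)^(2/7)/(cos(a) - 1)^(2/7)


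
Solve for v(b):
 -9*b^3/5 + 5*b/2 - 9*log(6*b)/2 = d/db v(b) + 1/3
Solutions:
 v(b) = C1 - 9*b^4/20 + 5*b^2/4 - 9*b*log(b)/2 - 9*b*log(6)/2 + 25*b/6


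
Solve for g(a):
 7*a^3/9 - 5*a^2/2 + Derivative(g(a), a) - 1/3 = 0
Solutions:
 g(a) = C1 - 7*a^4/36 + 5*a^3/6 + a/3


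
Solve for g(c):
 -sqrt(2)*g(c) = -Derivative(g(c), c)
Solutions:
 g(c) = C1*exp(sqrt(2)*c)


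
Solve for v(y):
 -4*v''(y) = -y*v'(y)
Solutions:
 v(y) = C1 + C2*erfi(sqrt(2)*y/4)


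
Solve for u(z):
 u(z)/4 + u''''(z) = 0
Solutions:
 u(z) = (C1*sin(z/2) + C2*cos(z/2))*exp(-z/2) + (C3*sin(z/2) + C4*cos(z/2))*exp(z/2)


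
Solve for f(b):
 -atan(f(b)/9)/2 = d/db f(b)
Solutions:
 Integral(1/atan(_y/9), (_y, f(b))) = C1 - b/2


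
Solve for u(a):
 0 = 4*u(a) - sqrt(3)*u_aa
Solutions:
 u(a) = C1*exp(-2*3^(3/4)*a/3) + C2*exp(2*3^(3/4)*a/3)


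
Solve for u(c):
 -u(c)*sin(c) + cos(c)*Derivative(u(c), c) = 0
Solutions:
 u(c) = C1/cos(c)


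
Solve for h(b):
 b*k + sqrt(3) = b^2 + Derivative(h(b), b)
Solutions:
 h(b) = C1 - b^3/3 + b^2*k/2 + sqrt(3)*b


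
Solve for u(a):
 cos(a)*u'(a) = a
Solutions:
 u(a) = C1 + Integral(a/cos(a), a)


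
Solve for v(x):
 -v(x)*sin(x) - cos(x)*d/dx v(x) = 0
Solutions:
 v(x) = C1*cos(x)


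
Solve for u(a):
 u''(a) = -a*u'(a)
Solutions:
 u(a) = C1 + C2*erf(sqrt(2)*a/2)


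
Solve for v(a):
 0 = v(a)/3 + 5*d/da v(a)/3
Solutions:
 v(a) = C1*exp(-a/5)


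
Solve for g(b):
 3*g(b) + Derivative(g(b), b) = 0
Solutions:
 g(b) = C1*exp(-3*b)


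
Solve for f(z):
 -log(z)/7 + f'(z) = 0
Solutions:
 f(z) = C1 + z*log(z)/7 - z/7


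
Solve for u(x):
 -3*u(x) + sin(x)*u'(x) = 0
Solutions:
 u(x) = C1*(cos(x) - 1)^(3/2)/(cos(x) + 1)^(3/2)


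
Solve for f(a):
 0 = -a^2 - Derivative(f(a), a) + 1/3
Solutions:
 f(a) = C1 - a^3/3 + a/3


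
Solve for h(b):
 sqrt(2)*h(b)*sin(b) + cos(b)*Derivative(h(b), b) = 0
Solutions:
 h(b) = C1*cos(b)^(sqrt(2))


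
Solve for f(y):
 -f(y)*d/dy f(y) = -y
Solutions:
 f(y) = -sqrt(C1 + y^2)
 f(y) = sqrt(C1 + y^2)


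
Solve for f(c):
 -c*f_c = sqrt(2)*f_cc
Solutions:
 f(c) = C1 + C2*erf(2^(1/4)*c/2)


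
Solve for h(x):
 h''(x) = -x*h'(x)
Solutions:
 h(x) = C1 + C2*erf(sqrt(2)*x/2)


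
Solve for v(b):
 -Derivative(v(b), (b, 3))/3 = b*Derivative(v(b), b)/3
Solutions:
 v(b) = C1 + Integral(C2*airyai(-b) + C3*airybi(-b), b)


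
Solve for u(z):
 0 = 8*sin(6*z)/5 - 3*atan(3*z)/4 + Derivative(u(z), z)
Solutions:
 u(z) = C1 + 3*z*atan(3*z)/4 - log(9*z^2 + 1)/8 + 4*cos(6*z)/15


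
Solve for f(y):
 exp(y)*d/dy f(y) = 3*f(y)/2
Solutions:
 f(y) = C1*exp(-3*exp(-y)/2)


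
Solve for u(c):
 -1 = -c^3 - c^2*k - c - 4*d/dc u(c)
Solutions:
 u(c) = C1 - c^4/16 - c^3*k/12 - c^2/8 + c/4


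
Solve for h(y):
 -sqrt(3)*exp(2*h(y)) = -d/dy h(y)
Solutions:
 h(y) = log(-sqrt(-1/(C1 + sqrt(3)*y))) - log(2)/2
 h(y) = log(-1/(C1 + sqrt(3)*y))/2 - log(2)/2


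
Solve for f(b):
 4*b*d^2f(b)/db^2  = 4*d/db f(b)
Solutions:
 f(b) = C1 + C2*b^2


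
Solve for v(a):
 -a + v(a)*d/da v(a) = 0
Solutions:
 v(a) = -sqrt(C1 + a^2)
 v(a) = sqrt(C1 + a^2)


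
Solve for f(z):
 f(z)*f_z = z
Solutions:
 f(z) = -sqrt(C1 + z^2)
 f(z) = sqrt(C1 + z^2)


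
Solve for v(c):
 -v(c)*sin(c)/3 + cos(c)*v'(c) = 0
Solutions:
 v(c) = C1/cos(c)^(1/3)


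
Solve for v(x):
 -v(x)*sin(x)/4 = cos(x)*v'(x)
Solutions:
 v(x) = C1*cos(x)^(1/4)


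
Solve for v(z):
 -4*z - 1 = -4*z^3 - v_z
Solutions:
 v(z) = C1 - z^4 + 2*z^2 + z


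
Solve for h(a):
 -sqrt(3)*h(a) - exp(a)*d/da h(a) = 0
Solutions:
 h(a) = C1*exp(sqrt(3)*exp(-a))


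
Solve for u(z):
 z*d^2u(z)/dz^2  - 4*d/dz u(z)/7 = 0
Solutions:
 u(z) = C1 + C2*z^(11/7)


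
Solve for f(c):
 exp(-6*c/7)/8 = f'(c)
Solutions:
 f(c) = C1 - 7*exp(-6*c/7)/48


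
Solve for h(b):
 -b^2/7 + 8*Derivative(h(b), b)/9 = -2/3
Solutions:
 h(b) = C1 + 3*b^3/56 - 3*b/4


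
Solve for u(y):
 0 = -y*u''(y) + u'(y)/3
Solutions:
 u(y) = C1 + C2*y^(4/3)


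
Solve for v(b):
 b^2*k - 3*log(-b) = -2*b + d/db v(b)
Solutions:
 v(b) = C1 + b^3*k/3 + b^2 - 3*b*log(-b) + 3*b


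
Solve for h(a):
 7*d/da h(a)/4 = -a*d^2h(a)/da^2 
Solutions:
 h(a) = C1 + C2/a^(3/4)


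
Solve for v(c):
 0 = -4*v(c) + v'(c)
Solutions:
 v(c) = C1*exp(4*c)


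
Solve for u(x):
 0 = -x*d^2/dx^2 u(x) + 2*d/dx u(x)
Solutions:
 u(x) = C1 + C2*x^3


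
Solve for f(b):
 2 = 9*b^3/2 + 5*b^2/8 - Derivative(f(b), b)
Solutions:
 f(b) = C1 + 9*b^4/8 + 5*b^3/24 - 2*b


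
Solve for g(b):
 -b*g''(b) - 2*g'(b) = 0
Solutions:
 g(b) = C1 + C2/b


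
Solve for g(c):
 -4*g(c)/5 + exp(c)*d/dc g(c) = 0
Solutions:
 g(c) = C1*exp(-4*exp(-c)/5)


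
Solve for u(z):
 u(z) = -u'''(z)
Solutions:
 u(z) = C3*exp(-z) + (C1*sin(sqrt(3)*z/2) + C2*cos(sqrt(3)*z/2))*exp(z/2)


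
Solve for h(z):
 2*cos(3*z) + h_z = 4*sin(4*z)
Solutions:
 h(z) = C1 - 2*sin(3*z)/3 - cos(4*z)


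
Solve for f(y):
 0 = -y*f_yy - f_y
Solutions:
 f(y) = C1 + C2*log(y)


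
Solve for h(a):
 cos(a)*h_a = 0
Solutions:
 h(a) = C1


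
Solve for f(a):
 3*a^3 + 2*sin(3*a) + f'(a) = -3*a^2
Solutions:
 f(a) = C1 - 3*a^4/4 - a^3 + 2*cos(3*a)/3


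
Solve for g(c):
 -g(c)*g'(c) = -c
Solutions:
 g(c) = -sqrt(C1 + c^2)
 g(c) = sqrt(C1 + c^2)


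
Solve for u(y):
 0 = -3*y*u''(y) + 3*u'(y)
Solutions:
 u(y) = C1 + C2*y^2


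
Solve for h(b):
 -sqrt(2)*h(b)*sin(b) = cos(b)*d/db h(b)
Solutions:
 h(b) = C1*cos(b)^(sqrt(2))


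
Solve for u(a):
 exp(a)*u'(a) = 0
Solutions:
 u(a) = C1


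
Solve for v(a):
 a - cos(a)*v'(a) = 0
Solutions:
 v(a) = C1 + Integral(a/cos(a), a)


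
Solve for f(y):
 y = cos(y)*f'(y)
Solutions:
 f(y) = C1 + Integral(y/cos(y), y)


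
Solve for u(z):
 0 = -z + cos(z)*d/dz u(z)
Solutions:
 u(z) = C1 + Integral(z/cos(z), z)


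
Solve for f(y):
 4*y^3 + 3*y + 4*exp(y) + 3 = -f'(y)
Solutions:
 f(y) = C1 - y^4 - 3*y^2/2 - 3*y - 4*exp(y)


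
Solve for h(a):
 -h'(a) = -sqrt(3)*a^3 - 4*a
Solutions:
 h(a) = C1 + sqrt(3)*a^4/4 + 2*a^2


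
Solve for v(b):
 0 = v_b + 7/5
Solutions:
 v(b) = C1 - 7*b/5


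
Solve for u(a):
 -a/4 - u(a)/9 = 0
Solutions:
 u(a) = -9*a/4


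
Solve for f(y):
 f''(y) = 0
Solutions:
 f(y) = C1 + C2*y


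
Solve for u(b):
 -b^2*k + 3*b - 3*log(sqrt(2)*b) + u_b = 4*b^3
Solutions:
 u(b) = C1 + b^4 + b^3*k/3 - 3*b^2/2 + 3*b*log(b) - 3*b + 3*b*log(2)/2


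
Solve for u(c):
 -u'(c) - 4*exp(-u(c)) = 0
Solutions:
 u(c) = log(C1 - 4*c)


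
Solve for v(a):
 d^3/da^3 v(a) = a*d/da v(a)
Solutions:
 v(a) = C1 + Integral(C2*airyai(a) + C3*airybi(a), a)


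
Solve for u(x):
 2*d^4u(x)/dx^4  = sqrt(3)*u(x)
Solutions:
 u(x) = C1*exp(-2^(3/4)*3^(1/8)*x/2) + C2*exp(2^(3/4)*3^(1/8)*x/2) + C3*sin(2^(3/4)*3^(1/8)*x/2) + C4*cos(2^(3/4)*3^(1/8)*x/2)


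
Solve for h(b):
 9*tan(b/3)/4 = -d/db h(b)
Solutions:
 h(b) = C1 + 27*log(cos(b/3))/4


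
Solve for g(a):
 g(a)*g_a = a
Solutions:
 g(a) = -sqrt(C1 + a^2)
 g(a) = sqrt(C1 + a^2)


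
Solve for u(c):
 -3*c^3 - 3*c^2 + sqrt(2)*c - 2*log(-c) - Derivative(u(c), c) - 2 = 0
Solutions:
 u(c) = C1 - 3*c^4/4 - c^3 + sqrt(2)*c^2/2 - 2*c*log(-c)


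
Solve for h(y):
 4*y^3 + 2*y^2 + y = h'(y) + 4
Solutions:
 h(y) = C1 + y^4 + 2*y^3/3 + y^2/2 - 4*y


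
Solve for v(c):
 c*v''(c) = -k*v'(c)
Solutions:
 v(c) = C1 + c^(1 - re(k))*(C2*sin(log(c)*Abs(im(k))) + C3*cos(log(c)*im(k)))


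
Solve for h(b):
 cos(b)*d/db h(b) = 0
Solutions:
 h(b) = C1


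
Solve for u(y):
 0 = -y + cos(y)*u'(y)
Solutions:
 u(y) = C1 + Integral(y/cos(y), y)


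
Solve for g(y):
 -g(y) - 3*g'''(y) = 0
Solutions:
 g(y) = C3*exp(-3^(2/3)*y/3) + (C1*sin(3^(1/6)*y/2) + C2*cos(3^(1/6)*y/2))*exp(3^(2/3)*y/6)


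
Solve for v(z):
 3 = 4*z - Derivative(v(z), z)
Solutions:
 v(z) = C1 + 2*z^2 - 3*z


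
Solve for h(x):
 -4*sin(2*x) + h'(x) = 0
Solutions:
 h(x) = C1 - 2*cos(2*x)


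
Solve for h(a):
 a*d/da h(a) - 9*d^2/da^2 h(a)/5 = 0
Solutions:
 h(a) = C1 + C2*erfi(sqrt(10)*a/6)


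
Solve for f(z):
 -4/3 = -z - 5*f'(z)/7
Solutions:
 f(z) = C1 - 7*z^2/10 + 28*z/15


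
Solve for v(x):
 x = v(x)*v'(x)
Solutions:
 v(x) = -sqrt(C1 + x^2)
 v(x) = sqrt(C1 + x^2)


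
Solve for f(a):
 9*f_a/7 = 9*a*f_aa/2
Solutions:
 f(a) = C1 + C2*a^(9/7)


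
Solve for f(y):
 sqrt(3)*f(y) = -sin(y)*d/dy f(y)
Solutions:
 f(y) = C1*(cos(y) + 1)^(sqrt(3)/2)/(cos(y) - 1)^(sqrt(3)/2)


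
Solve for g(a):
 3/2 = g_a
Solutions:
 g(a) = C1 + 3*a/2


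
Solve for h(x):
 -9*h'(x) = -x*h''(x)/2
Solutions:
 h(x) = C1 + C2*x^19


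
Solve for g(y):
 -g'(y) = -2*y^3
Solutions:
 g(y) = C1 + y^4/2


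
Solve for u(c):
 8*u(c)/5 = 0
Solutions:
 u(c) = 0


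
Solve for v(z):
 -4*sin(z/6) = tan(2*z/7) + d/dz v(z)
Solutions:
 v(z) = C1 + 7*log(cos(2*z/7))/2 + 24*cos(z/6)


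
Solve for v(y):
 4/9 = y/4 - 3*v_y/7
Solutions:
 v(y) = C1 + 7*y^2/24 - 28*y/27


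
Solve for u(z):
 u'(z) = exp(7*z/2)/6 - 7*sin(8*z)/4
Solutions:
 u(z) = C1 + exp(7*z/2)/21 + 7*cos(8*z)/32


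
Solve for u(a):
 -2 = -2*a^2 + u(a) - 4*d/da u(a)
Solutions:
 u(a) = C1*exp(a/4) + 2*a^2 + 16*a + 62


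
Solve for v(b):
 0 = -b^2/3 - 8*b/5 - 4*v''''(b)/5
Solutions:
 v(b) = C1 + C2*b + C3*b^2 + C4*b^3 - b^6/864 - b^5/60


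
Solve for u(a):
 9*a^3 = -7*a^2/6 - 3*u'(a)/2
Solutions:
 u(a) = C1 - 3*a^4/2 - 7*a^3/27


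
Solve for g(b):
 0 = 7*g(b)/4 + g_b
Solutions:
 g(b) = C1*exp(-7*b/4)


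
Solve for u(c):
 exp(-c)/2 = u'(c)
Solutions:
 u(c) = C1 - exp(-c)/2


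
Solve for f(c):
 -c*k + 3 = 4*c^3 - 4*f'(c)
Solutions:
 f(c) = C1 + c^4/4 + c^2*k/8 - 3*c/4


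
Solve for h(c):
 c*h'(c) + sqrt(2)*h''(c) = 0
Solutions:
 h(c) = C1 + C2*erf(2^(1/4)*c/2)


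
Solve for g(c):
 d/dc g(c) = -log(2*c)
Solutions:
 g(c) = C1 - c*log(c) - c*log(2) + c


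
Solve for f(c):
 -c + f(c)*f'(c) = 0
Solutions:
 f(c) = -sqrt(C1 + c^2)
 f(c) = sqrt(C1 + c^2)


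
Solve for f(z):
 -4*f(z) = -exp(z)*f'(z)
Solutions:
 f(z) = C1*exp(-4*exp(-z))


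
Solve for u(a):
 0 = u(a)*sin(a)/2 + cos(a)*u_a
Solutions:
 u(a) = C1*sqrt(cos(a))


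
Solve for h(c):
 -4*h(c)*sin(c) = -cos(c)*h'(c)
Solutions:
 h(c) = C1/cos(c)^4


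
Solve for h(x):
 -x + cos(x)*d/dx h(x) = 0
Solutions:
 h(x) = C1 + Integral(x/cos(x), x)


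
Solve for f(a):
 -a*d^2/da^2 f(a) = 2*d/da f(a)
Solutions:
 f(a) = C1 + C2/a


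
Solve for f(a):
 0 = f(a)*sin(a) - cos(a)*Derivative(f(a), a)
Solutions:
 f(a) = C1/cos(a)


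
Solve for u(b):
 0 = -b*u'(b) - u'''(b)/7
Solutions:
 u(b) = C1 + Integral(C2*airyai(-7^(1/3)*b) + C3*airybi(-7^(1/3)*b), b)


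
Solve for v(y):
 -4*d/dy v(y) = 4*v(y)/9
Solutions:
 v(y) = C1*exp(-y/9)


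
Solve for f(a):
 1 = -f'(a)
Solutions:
 f(a) = C1 - a


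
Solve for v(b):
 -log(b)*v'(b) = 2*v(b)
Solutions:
 v(b) = C1*exp(-2*li(b))


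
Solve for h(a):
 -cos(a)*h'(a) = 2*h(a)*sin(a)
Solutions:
 h(a) = C1*cos(a)^2


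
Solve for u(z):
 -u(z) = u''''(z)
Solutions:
 u(z) = (C1*sin(sqrt(2)*z/2) + C2*cos(sqrt(2)*z/2))*exp(-sqrt(2)*z/2) + (C3*sin(sqrt(2)*z/2) + C4*cos(sqrt(2)*z/2))*exp(sqrt(2)*z/2)


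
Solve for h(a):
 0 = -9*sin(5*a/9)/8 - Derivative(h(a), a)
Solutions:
 h(a) = C1 + 81*cos(5*a/9)/40


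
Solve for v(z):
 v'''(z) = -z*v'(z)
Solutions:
 v(z) = C1 + Integral(C2*airyai(-z) + C3*airybi(-z), z)


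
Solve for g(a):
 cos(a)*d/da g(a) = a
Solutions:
 g(a) = C1 + Integral(a/cos(a), a)


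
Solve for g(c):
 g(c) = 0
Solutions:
 g(c) = 0


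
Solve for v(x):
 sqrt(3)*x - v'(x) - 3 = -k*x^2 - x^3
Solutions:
 v(x) = C1 + k*x^3/3 + x^4/4 + sqrt(3)*x^2/2 - 3*x


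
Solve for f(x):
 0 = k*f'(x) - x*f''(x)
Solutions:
 f(x) = C1 + x^(re(k) + 1)*(C2*sin(log(x)*Abs(im(k))) + C3*cos(log(x)*im(k)))


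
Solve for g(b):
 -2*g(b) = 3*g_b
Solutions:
 g(b) = C1*exp(-2*b/3)


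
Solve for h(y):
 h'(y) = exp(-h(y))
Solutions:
 h(y) = log(C1 + y)


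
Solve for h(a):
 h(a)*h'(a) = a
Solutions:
 h(a) = -sqrt(C1 + a^2)
 h(a) = sqrt(C1 + a^2)


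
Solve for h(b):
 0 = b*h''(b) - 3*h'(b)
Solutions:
 h(b) = C1 + C2*b^4


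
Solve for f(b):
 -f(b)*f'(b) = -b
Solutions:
 f(b) = -sqrt(C1 + b^2)
 f(b) = sqrt(C1 + b^2)


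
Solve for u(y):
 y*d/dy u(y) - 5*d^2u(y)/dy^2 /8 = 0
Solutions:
 u(y) = C1 + C2*erfi(2*sqrt(5)*y/5)


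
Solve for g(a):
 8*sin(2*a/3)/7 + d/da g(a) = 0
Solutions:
 g(a) = C1 + 12*cos(2*a/3)/7


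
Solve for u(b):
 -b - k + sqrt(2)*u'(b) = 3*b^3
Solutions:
 u(b) = C1 + 3*sqrt(2)*b^4/8 + sqrt(2)*b^2/4 + sqrt(2)*b*k/2


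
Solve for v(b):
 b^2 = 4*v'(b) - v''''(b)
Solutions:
 v(b) = C1 + C4*exp(2^(2/3)*b) + b^3/12 + (C2*sin(2^(2/3)*sqrt(3)*b/2) + C3*cos(2^(2/3)*sqrt(3)*b/2))*exp(-2^(2/3)*b/2)


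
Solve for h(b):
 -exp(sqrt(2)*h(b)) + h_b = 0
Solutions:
 h(b) = sqrt(2)*(2*log(-1/(C1 + b)) - log(2))/4


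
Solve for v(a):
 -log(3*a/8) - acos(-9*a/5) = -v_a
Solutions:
 v(a) = C1 + a*log(a) + a*acos(-9*a/5) - 3*a*log(2) - a + a*log(3) + sqrt(25 - 81*a^2)/9


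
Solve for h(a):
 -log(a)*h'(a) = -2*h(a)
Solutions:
 h(a) = C1*exp(2*li(a))


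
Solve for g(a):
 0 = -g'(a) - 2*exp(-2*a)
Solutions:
 g(a) = C1 + exp(-2*a)


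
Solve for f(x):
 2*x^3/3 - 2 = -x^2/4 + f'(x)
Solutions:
 f(x) = C1 + x^4/6 + x^3/12 - 2*x


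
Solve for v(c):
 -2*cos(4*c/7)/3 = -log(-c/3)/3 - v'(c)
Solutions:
 v(c) = C1 - c*log(-c)/3 + c/3 + c*log(3)/3 + 7*sin(4*c/7)/6


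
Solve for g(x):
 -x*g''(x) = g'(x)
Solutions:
 g(x) = C1 + C2*log(x)


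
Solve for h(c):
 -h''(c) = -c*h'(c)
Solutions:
 h(c) = C1 + C2*erfi(sqrt(2)*c/2)


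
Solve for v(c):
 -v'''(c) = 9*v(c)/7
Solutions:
 v(c) = C3*exp(-21^(2/3)*c/7) + (C1*sin(3*3^(1/6)*7^(2/3)*c/14) + C2*cos(3*3^(1/6)*7^(2/3)*c/14))*exp(21^(2/3)*c/14)


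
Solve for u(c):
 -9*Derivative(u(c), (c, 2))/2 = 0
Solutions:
 u(c) = C1 + C2*c


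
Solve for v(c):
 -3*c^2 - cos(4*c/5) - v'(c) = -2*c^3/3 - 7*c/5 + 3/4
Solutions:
 v(c) = C1 + c^4/6 - c^3 + 7*c^2/10 - 3*c/4 - 5*sin(4*c/5)/4


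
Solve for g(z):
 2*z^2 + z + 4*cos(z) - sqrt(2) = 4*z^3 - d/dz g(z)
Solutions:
 g(z) = C1 + z^4 - 2*z^3/3 - z^2/2 + sqrt(2)*z - 4*sin(z)


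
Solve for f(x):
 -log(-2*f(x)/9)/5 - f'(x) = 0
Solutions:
 5*Integral(1/(log(-_y) - 2*log(3) + log(2)), (_y, f(x))) = C1 - x


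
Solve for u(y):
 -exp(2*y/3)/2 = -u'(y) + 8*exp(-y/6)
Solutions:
 u(y) = C1 + 3*exp(2*y/3)/4 - 48*exp(-y/6)


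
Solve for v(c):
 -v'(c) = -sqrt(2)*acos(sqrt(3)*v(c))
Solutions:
 Integral(1/acos(sqrt(3)*_y), (_y, v(c))) = C1 + sqrt(2)*c


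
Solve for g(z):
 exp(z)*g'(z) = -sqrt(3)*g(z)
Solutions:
 g(z) = C1*exp(sqrt(3)*exp(-z))


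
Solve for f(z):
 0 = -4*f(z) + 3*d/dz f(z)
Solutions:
 f(z) = C1*exp(4*z/3)


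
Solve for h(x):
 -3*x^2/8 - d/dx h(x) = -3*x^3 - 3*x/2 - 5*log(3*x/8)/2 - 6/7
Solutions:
 h(x) = C1 + 3*x^4/4 - x^3/8 + 3*x^2/4 + 5*x*log(x)/2 - 8*x*log(2) - 23*x/14 + x*log(6)/2 + 2*x*log(3)


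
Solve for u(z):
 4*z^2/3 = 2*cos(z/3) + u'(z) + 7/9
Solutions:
 u(z) = C1 + 4*z^3/9 - 7*z/9 - 6*sin(z/3)


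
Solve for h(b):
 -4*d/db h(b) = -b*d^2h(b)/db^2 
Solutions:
 h(b) = C1 + C2*b^5


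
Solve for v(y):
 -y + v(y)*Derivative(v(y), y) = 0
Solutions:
 v(y) = -sqrt(C1 + y^2)
 v(y) = sqrt(C1 + y^2)


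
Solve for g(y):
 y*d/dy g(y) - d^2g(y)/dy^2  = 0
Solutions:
 g(y) = C1 + C2*erfi(sqrt(2)*y/2)


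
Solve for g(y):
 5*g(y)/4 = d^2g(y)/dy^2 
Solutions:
 g(y) = C1*exp(-sqrt(5)*y/2) + C2*exp(sqrt(5)*y/2)


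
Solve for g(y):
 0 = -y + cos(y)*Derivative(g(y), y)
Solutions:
 g(y) = C1 + Integral(y/cos(y), y)


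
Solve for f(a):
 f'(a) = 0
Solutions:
 f(a) = C1


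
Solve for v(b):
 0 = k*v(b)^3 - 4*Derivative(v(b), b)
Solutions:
 v(b) = -sqrt(2)*sqrt(-1/(C1 + b*k))
 v(b) = sqrt(2)*sqrt(-1/(C1 + b*k))


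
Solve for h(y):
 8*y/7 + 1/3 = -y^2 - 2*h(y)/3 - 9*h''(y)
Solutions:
 h(y) = C1*sin(sqrt(6)*y/9) + C2*cos(sqrt(6)*y/9) - 3*y^2/2 - 12*y/7 + 40


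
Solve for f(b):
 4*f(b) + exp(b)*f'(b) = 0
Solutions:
 f(b) = C1*exp(4*exp(-b))


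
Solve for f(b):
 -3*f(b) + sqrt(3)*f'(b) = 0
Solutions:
 f(b) = C1*exp(sqrt(3)*b)


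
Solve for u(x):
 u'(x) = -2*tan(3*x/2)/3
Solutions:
 u(x) = C1 + 4*log(cos(3*x/2))/9


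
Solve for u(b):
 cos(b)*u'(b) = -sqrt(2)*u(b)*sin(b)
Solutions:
 u(b) = C1*cos(b)^(sqrt(2))


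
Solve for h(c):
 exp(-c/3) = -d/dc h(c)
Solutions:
 h(c) = C1 + 3*exp(-c/3)


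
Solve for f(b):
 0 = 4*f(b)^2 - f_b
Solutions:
 f(b) = -1/(C1 + 4*b)


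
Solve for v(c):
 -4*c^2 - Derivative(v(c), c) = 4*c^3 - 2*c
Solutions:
 v(c) = C1 - c^4 - 4*c^3/3 + c^2


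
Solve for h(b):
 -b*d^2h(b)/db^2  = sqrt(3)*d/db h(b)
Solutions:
 h(b) = C1 + C2*b^(1 - sqrt(3))


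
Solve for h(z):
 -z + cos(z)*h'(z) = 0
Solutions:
 h(z) = C1 + Integral(z/cos(z), z)


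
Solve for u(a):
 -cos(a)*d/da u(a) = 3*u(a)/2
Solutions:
 u(a) = C1*(sin(a) - 1)^(3/4)/(sin(a) + 1)^(3/4)


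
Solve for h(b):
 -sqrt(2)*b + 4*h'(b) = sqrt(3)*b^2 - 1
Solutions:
 h(b) = C1 + sqrt(3)*b^3/12 + sqrt(2)*b^2/8 - b/4


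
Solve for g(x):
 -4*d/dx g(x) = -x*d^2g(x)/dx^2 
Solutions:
 g(x) = C1 + C2*x^5


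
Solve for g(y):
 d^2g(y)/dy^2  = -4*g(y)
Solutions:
 g(y) = C1*sin(2*y) + C2*cos(2*y)


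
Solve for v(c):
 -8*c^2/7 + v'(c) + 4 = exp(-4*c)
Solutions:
 v(c) = C1 + 8*c^3/21 - 4*c - exp(-4*c)/4


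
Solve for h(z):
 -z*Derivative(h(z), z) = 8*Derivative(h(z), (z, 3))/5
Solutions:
 h(z) = C1 + Integral(C2*airyai(-5^(1/3)*z/2) + C3*airybi(-5^(1/3)*z/2), z)


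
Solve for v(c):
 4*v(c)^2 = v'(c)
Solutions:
 v(c) = -1/(C1 + 4*c)


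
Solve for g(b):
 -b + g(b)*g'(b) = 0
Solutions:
 g(b) = -sqrt(C1 + b^2)
 g(b) = sqrt(C1 + b^2)


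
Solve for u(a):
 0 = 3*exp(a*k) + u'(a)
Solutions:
 u(a) = C1 - 3*exp(a*k)/k


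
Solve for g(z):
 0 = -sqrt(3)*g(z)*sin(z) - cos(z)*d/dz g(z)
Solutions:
 g(z) = C1*cos(z)^(sqrt(3))


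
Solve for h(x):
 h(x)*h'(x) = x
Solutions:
 h(x) = -sqrt(C1 + x^2)
 h(x) = sqrt(C1 + x^2)


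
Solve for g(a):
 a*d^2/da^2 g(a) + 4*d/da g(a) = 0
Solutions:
 g(a) = C1 + C2/a^3


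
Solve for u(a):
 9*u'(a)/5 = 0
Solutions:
 u(a) = C1


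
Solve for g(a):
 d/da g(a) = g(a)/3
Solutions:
 g(a) = C1*exp(a/3)


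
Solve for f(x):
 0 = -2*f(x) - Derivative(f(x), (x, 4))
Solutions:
 f(x) = (C1*sin(2^(3/4)*x/2) + C2*cos(2^(3/4)*x/2))*exp(-2^(3/4)*x/2) + (C3*sin(2^(3/4)*x/2) + C4*cos(2^(3/4)*x/2))*exp(2^(3/4)*x/2)


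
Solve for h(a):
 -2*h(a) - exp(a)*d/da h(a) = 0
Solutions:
 h(a) = C1*exp(2*exp(-a))


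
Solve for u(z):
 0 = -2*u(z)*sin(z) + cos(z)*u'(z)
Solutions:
 u(z) = C1/cos(z)^2


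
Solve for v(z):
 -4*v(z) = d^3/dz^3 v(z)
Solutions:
 v(z) = C3*exp(-2^(2/3)*z) + (C1*sin(2^(2/3)*sqrt(3)*z/2) + C2*cos(2^(2/3)*sqrt(3)*z/2))*exp(2^(2/3)*z/2)


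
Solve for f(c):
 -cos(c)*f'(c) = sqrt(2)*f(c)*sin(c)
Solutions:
 f(c) = C1*cos(c)^(sqrt(2))


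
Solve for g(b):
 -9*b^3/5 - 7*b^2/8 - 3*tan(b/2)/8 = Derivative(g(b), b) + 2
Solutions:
 g(b) = C1 - 9*b^4/20 - 7*b^3/24 - 2*b + 3*log(cos(b/2))/4


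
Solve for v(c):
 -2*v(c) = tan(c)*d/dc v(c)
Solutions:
 v(c) = C1/sin(c)^2


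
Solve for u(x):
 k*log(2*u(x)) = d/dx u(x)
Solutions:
 Integral(1/(log(_y) + log(2)), (_y, u(x))) = C1 + k*x


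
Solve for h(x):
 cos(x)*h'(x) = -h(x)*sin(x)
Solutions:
 h(x) = C1*cos(x)


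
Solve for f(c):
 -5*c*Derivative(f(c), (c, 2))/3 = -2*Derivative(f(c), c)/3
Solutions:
 f(c) = C1 + C2*c^(7/5)


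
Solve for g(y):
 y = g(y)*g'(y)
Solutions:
 g(y) = -sqrt(C1 + y^2)
 g(y) = sqrt(C1 + y^2)


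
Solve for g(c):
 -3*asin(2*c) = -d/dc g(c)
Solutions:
 g(c) = C1 + 3*c*asin(2*c) + 3*sqrt(1 - 4*c^2)/2


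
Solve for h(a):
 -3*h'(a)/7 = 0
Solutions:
 h(a) = C1


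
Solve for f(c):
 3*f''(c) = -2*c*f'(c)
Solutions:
 f(c) = C1 + C2*erf(sqrt(3)*c/3)


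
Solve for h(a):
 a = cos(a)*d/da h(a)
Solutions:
 h(a) = C1 + Integral(a/cos(a), a)


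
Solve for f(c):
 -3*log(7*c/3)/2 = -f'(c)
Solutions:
 f(c) = C1 + 3*c*log(c)/2 - 3*c*log(3)/2 - 3*c/2 + 3*c*log(7)/2


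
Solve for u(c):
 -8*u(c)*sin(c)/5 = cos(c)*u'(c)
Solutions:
 u(c) = C1*cos(c)^(8/5)


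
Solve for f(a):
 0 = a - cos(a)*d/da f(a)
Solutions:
 f(a) = C1 + Integral(a/cos(a), a)


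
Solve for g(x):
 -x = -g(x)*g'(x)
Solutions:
 g(x) = -sqrt(C1 + x^2)
 g(x) = sqrt(C1 + x^2)


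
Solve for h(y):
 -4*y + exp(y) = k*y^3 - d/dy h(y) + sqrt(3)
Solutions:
 h(y) = C1 + k*y^4/4 + 2*y^2 + sqrt(3)*y - exp(y)


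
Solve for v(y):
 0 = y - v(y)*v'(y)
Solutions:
 v(y) = -sqrt(C1 + y^2)
 v(y) = sqrt(C1 + y^2)


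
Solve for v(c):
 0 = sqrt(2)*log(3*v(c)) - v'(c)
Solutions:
 -sqrt(2)*Integral(1/(log(_y) + log(3)), (_y, v(c)))/2 = C1 - c


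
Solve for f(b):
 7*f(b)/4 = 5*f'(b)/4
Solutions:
 f(b) = C1*exp(7*b/5)


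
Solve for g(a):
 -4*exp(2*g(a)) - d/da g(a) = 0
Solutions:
 g(a) = log(-sqrt(-1/(C1 - 4*a))) - log(2)/2
 g(a) = log(-1/(C1 - 4*a))/2 - log(2)/2


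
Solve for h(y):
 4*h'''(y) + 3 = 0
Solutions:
 h(y) = C1 + C2*y + C3*y^2 - y^3/8


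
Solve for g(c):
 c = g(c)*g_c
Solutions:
 g(c) = -sqrt(C1 + c^2)
 g(c) = sqrt(C1 + c^2)


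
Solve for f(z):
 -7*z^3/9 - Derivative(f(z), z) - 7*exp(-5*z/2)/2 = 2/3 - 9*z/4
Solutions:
 f(z) = C1 - 7*z^4/36 + 9*z^2/8 - 2*z/3 + 7*exp(-5*z/2)/5


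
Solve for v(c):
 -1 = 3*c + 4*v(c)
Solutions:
 v(c) = -3*c/4 - 1/4


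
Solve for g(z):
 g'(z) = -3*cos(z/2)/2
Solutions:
 g(z) = C1 - 3*sin(z/2)


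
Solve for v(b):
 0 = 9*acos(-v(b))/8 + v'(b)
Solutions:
 Integral(1/acos(-_y), (_y, v(b))) = C1 - 9*b/8


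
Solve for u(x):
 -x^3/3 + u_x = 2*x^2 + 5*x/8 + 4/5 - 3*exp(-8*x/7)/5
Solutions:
 u(x) = C1 + x^4/12 + 2*x^3/3 + 5*x^2/16 + 4*x/5 + 21*exp(-8*x/7)/40


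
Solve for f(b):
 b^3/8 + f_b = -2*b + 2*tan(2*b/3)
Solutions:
 f(b) = C1 - b^4/32 - b^2 - 3*log(cos(2*b/3))


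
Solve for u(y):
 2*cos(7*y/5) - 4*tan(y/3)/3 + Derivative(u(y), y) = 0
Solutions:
 u(y) = C1 - 4*log(cos(y/3)) - 10*sin(7*y/5)/7


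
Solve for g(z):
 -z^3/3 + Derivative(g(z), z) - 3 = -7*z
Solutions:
 g(z) = C1 + z^4/12 - 7*z^2/2 + 3*z


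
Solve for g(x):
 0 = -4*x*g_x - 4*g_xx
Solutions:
 g(x) = C1 + C2*erf(sqrt(2)*x/2)


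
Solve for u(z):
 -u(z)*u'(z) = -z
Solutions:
 u(z) = -sqrt(C1 + z^2)
 u(z) = sqrt(C1 + z^2)


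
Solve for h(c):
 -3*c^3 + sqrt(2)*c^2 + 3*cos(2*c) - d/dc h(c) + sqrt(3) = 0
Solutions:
 h(c) = C1 - 3*c^4/4 + sqrt(2)*c^3/3 + sqrt(3)*c + 3*sin(2*c)/2


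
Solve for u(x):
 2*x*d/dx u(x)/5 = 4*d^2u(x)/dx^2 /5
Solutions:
 u(x) = C1 + C2*erfi(x/2)


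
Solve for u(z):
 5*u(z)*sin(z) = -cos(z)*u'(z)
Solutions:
 u(z) = C1*cos(z)^5


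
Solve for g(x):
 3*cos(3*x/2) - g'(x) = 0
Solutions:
 g(x) = C1 + 2*sin(3*x/2)


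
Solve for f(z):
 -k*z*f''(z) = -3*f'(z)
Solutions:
 f(z) = C1 + z^(((re(k) + 3)*re(k) + im(k)^2)/(re(k)^2 + im(k)^2))*(C2*sin(3*log(z)*Abs(im(k))/(re(k)^2 + im(k)^2)) + C3*cos(3*log(z)*im(k)/(re(k)^2 + im(k)^2)))


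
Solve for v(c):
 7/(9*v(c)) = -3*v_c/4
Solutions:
 v(c) = -sqrt(C1 - 168*c)/9
 v(c) = sqrt(C1 - 168*c)/9


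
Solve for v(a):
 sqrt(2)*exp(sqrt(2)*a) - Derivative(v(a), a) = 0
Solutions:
 v(a) = C1 + exp(sqrt(2)*a)


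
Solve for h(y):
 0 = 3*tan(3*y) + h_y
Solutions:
 h(y) = C1 + log(cos(3*y))


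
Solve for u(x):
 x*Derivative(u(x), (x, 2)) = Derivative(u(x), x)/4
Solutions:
 u(x) = C1 + C2*x^(5/4)


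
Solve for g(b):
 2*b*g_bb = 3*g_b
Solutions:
 g(b) = C1 + C2*b^(5/2)


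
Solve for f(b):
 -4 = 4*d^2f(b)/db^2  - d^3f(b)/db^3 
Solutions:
 f(b) = C1 + C2*b + C3*exp(4*b) - b^2/2


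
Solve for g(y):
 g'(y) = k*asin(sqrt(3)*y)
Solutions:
 g(y) = C1 + k*(y*asin(sqrt(3)*y) + sqrt(3)*sqrt(1 - 3*y^2)/3)


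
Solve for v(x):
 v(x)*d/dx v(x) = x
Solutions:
 v(x) = -sqrt(C1 + x^2)
 v(x) = sqrt(C1 + x^2)


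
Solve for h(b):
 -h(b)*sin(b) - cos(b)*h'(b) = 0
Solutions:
 h(b) = C1*cos(b)


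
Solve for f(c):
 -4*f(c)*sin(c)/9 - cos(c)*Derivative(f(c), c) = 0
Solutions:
 f(c) = C1*cos(c)^(4/9)


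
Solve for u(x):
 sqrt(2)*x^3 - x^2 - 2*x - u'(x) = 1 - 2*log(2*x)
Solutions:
 u(x) = C1 + sqrt(2)*x^4/4 - x^3/3 - x^2 + 2*x*log(x) - 3*x + x*log(4)


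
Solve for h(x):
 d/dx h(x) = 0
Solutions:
 h(x) = C1


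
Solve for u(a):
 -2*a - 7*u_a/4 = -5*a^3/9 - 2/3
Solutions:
 u(a) = C1 + 5*a^4/63 - 4*a^2/7 + 8*a/21


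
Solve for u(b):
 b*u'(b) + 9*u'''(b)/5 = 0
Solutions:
 u(b) = C1 + Integral(C2*airyai(-15^(1/3)*b/3) + C3*airybi(-15^(1/3)*b/3), b)


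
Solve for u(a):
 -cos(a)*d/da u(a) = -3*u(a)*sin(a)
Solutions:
 u(a) = C1/cos(a)^3


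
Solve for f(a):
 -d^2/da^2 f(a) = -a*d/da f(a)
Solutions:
 f(a) = C1 + C2*erfi(sqrt(2)*a/2)


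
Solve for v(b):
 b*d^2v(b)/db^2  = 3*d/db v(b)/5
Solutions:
 v(b) = C1 + C2*b^(8/5)


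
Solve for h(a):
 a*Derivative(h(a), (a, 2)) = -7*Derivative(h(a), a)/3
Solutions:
 h(a) = C1 + C2/a^(4/3)


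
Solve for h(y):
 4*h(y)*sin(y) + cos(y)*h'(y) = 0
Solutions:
 h(y) = C1*cos(y)^4


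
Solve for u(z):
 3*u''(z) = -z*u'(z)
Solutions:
 u(z) = C1 + C2*erf(sqrt(6)*z/6)


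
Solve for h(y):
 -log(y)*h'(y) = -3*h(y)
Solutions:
 h(y) = C1*exp(3*li(y))


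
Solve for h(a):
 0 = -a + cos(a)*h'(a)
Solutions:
 h(a) = C1 + Integral(a/cos(a), a)


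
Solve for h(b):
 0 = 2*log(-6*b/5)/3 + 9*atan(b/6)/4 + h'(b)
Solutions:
 h(b) = C1 - 2*b*log(-b)/3 - 9*b*atan(b/6)/4 - 2*b*log(6)/3 + 2*b/3 + 2*b*log(5)/3 + 27*log(b^2 + 36)/4


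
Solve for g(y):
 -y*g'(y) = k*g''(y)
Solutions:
 g(y) = C1 + C2*sqrt(k)*erf(sqrt(2)*y*sqrt(1/k)/2)


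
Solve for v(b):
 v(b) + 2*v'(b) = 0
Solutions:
 v(b) = C1*exp(-b/2)


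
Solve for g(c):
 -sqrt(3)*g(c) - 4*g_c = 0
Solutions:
 g(c) = C1*exp(-sqrt(3)*c/4)


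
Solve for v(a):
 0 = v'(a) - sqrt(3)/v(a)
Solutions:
 v(a) = -sqrt(C1 + 2*sqrt(3)*a)
 v(a) = sqrt(C1 + 2*sqrt(3)*a)


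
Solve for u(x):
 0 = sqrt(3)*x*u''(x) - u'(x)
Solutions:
 u(x) = C1 + C2*x^(sqrt(3)/3 + 1)


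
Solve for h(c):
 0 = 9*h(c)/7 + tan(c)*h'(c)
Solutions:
 h(c) = C1/sin(c)^(9/7)


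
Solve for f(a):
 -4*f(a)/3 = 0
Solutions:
 f(a) = 0


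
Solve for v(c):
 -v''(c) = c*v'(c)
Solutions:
 v(c) = C1 + C2*erf(sqrt(2)*c/2)


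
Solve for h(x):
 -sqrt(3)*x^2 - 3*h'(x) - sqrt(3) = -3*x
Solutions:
 h(x) = C1 - sqrt(3)*x^3/9 + x^2/2 - sqrt(3)*x/3


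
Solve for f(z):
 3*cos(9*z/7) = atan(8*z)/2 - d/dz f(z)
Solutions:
 f(z) = C1 + z*atan(8*z)/2 - log(64*z^2 + 1)/32 - 7*sin(9*z/7)/3


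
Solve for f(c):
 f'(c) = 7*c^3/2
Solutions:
 f(c) = C1 + 7*c^4/8


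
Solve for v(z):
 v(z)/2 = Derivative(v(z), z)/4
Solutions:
 v(z) = C1*exp(2*z)


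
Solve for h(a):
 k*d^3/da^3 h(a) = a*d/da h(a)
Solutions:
 h(a) = C1 + Integral(C2*airyai(a*(1/k)^(1/3)) + C3*airybi(a*(1/k)^(1/3)), a)


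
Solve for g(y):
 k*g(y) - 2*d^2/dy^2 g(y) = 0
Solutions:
 g(y) = C1*exp(-sqrt(2)*sqrt(k)*y/2) + C2*exp(sqrt(2)*sqrt(k)*y/2)


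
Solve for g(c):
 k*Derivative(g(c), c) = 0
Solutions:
 g(c) = C1


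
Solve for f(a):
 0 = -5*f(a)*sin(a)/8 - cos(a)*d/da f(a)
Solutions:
 f(a) = C1*cos(a)^(5/8)


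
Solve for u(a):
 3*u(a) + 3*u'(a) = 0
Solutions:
 u(a) = C1*exp(-a)


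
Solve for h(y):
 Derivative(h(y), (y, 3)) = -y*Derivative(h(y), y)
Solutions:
 h(y) = C1 + Integral(C2*airyai(-y) + C3*airybi(-y), y)


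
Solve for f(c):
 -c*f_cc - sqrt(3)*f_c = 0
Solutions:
 f(c) = C1 + C2*c^(1 - sqrt(3))


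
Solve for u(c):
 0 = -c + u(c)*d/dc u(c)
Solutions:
 u(c) = -sqrt(C1 + c^2)
 u(c) = sqrt(C1 + c^2)


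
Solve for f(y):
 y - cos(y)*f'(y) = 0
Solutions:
 f(y) = C1 + Integral(y/cos(y), y)


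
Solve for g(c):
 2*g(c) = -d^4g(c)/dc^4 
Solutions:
 g(c) = (C1*sin(2^(3/4)*c/2) + C2*cos(2^(3/4)*c/2))*exp(-2^(3/4)*c/2) + (C3*sin(2^(3/4)*c/2) + C4*cos(2^(3/4)*c/2))*exp(2^(3/4)*c/2)


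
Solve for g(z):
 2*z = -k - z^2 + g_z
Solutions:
 g(z) = C1 + k*z + z^3/3 + z^2


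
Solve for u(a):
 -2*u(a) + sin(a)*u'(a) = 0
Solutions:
 u(a) = C1*(cos(a) - 1)/(cos(a) + 1)


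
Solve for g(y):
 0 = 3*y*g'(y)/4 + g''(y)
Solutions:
 g(y) = C1 + C2*erf(sqrt(6)*y/4)


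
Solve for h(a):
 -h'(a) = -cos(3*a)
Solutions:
 h(a) = C1 + sin(3*a)/3


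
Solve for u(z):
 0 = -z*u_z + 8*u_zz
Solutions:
 u(z) = C1 + C2*erfi(z/4)


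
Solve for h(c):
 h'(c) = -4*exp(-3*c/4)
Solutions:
 h(c) = C1 + 16*exp(-3*c/4)/3


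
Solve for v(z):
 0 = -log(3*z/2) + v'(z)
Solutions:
 v(z) = C1 + z*log(z) - z + z*log(3/2)


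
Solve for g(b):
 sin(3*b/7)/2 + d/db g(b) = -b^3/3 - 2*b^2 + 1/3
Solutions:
 g(b) = C1 - b^4/12 - 2*b^3/3 + b/3 + 7*cos(3*b/7)/6


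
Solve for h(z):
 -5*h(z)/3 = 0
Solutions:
 h(z) = 0


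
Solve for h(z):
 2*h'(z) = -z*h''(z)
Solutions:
 h(z) = C1 + C2/z


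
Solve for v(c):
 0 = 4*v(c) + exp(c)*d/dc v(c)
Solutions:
 v(c) = C1*exp(4*exp(-c))


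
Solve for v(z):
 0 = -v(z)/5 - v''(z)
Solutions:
 v(z) = C1*sin(sqrt(5)*z/5) + C2*cos(sqrt(5)*z/5)


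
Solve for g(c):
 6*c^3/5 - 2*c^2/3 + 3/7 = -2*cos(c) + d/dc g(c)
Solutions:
 g(c) = C1 + 3*c^4/10 - 2*c^3/9 + 3*c/7 + 2*sin(c)


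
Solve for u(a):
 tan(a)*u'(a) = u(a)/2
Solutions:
 u(a) = C1*sqrt(sin(a))


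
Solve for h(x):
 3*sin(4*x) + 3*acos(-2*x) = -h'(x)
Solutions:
 h(x) = C1 - 3*x*acos(-2*x) - 3*sqrt(1 - 4*x^2)/2 + 3*cos(4*x)/4


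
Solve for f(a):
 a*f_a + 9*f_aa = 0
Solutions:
 f(a) = C1 + C2*erf(sqrt(2)*a/6)
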